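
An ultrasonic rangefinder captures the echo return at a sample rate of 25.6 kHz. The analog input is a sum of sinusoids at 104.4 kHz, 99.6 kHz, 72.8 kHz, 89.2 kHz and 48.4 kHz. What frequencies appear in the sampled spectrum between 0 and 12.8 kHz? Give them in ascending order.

2 kHz, 2.8 kHz, 4 kHz, 12.4 kHz

fs/2 = 12.8 kHz.
104.4 kHz mod fs = 2 kHz.
2 kHz ≤ fs/2 = 12.8 kHz, appears at 2 kHz.
99.6 kHz mod fs = 22.8 kHz.
22.8 kHz > fs/2 = 12.8 kHz, folds to fs − 22.8 kHz = 2.8 kHz.
72.8 kHz mod fs = 21.6 kHz.
21.6 kHz > fs/2 = 12.8 kHz, folds to fs − 21.6 kHz = 4 kHz.
89.2 kHz mod fs = 12.4 kHz.
12.4 kHz ≤ fs/2 = 12.8 kHz, appears at 12.4 kHz.
48.4 kHz mod fs = 22.8 kHz.
22.8 kHz > fs/2 = 12.8 kHz, folds to fs − 22.8 kHz = 2.8 kHz.
Distinct values: {2 kHz, 2.8 kHz, 4 kHz, 12.4 kHz}.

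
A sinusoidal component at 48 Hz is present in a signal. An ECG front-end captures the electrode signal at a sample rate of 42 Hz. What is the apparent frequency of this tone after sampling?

6 Hz

48 Hz mod fs = 6 Hz.
6 Hz ≤ fs/2 = 21 Hz, appears at 6 Hz.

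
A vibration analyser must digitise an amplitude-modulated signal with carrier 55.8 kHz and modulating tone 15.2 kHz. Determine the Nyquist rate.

142 kHz

AM sidebands sit at fc ± fm = 40.6 kHz and 71 kHz.
Highest-frequency component: 71 kHz.
Nyquist rate = 2 × 71 kHz = 142 kHz.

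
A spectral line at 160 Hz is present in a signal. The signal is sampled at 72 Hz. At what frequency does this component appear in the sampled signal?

16 Hz

160 Hz mod fs = 16 Hz.
16 Hz ≤ fs/2 = 36 Hz, appears at 16 Hz.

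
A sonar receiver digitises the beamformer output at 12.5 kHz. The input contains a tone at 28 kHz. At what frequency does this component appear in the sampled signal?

28 kHz mod fs = 3 kHz.
3 kHz ≤ fs/2 = 6.25 kHz, appears at 3 kHz.

3 kHz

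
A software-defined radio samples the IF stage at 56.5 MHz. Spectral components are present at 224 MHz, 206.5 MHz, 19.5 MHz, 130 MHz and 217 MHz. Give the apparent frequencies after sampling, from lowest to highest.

fs/2 = 28.25 MHz.
224 MHz mod fs = 54.5 MHz.
54.5 MHz > fs/2 = 28.25 MHz, folds to fs − 54.5 MHz = 2 MHz.
206.5 MHz mod fs = 37 MHz.
37 MHz > fs/2 = 28.25 MHz, folds to fs − 37 MHz = 19.5 MHz.
19.5 MHz ≤ fs/2 = 28.25 MHz, passes unchanged.
130 MHz mod fs = 17 MHz.
17 MHz ≤ fs/2 = 28.25 MHz, appears at 17 MHz.
217 MHz mod fs = 47.5 MHz.
47.5 MHz > fs/2 = 28.25 MHz, folds to fs − 47.5 MHz = 9 MHz.
Distinct values: {2 MHz, 9 MHz, 17 MHz, 19.5 MHz}.

2 MHz, 9 MHz, 17 MHz, 19.5 MHz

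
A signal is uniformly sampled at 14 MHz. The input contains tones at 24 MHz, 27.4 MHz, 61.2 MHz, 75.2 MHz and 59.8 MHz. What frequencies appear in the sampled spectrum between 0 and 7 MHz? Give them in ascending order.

fs/2 = 7 MHz.
24 MHz mod fs = 10 MHz.
10 MHz > fs/2 = 7 MHz, folds to fs − 10 MHz = 4 MHz.
27.4 MHz mod fs = 13.4 MHz.
13.4 MHz > fs/2 = 7 MHz, folds to fs − 13.4 MHz = 0.6 MHz.
61.2 MHz mod fs = 5.2 MHz.
5.2 MHz ≤ fs/2 = 7 MHz, appears at 5.2 MHz.
75.2 MHz mod fs = 5.2 MHz.
5.2 MHz ≤ fs/2 = 7 MHz, appears at 5.2 MHz.
59.8 MHz mod fs = 3.8 MHz.
3.8 MHz ≤ fs/2 = 7 MHz, appears at 3.8 MHz.
Distinct values: {0.6 MHz, 3.8 MHz, 4 MHz, 5.2 MHz}.

0.6 MHz, 3.8 MHz, 4 MHz, 5.2 MHz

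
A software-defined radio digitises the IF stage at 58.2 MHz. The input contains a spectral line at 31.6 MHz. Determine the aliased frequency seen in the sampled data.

31.6 MHz > fs/2 = 29.1 MHz, folds to fs − 31.6 MHz = 26.6 MHz.

26.6 MHz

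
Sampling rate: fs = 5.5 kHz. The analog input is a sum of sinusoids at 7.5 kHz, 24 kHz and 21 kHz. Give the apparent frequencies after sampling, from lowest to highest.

1 kHz, 2 kHz

fs/2 = 2.75 kHz.
7.5 kHz mod fs = 2 kHz.
2 kHz ≤ fs/2 = 2.75 kHz, appears at 2 kHz.
24 kHz mod fs = 2 kHz.
2 kHz ≤ fs/2 = 2.75 kHz, appears at 2 kHz.
21 kHz mod fs = 4.5 kHz.
4.5 kHz > fs/2 = 2.75 kHz, folds to fs − 4.5 kHz = 1 kHz.
Distinct values: {1 kHz, 2 kHz}.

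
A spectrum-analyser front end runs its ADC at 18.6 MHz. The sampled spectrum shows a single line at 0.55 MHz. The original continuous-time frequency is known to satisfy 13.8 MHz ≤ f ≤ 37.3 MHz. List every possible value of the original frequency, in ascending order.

Frequencies that alias to 0.55 MHz are k·fs ± 0.55 MHz for integer k ≥ 0.
k=0: 0.55 MHz.
k=1: 18.05 MHz, 19.15 MHz.
k=2: 36.65 MHz, 37.75 MHz.
k=3: 55.25 MHz, 56.35 MHz.
Within [13.8 MHz, 37.3 MHz]: 18.05 MHz, 19.15 MHz, 36.65 MHz.

18.05 MHz, 19.15 MHz, 36.65 MHz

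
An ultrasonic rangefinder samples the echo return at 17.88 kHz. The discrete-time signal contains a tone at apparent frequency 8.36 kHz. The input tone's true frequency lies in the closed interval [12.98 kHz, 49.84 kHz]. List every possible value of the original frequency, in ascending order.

Frequencies that alias to 8.36 kHz are k·fs ± 8.36 kHz for integer k ≥ 0.
k=0: 8.36 kHz.
k=1: 9.52 kHz, 26.24 kHz.
k=2: 27.4 kHz, 44.12 kHz.
k=3: 45.28 kHz, 62 kHz.
k=4: 63.16 kHz, 79.88 kHz.
Within [12.98 kHz, 49.84 kHz]: 26.24 kHz, 27.4 kHz, 44.12 kHz, 45.28 kHz.

26.24 kHz, 27.4 kHz, 44.12 kHz, 45.28 kHz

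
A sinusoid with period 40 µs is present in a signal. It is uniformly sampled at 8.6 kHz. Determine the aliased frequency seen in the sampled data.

T = 40 µs → f = 1/T = 25 kHz.
25 kHz mod fs = 7.8 kHz.
7.8 kHz > fs/2 = 4.3 kHz, folds to fs − 7.8 kHz = 0.8 kHz.

0.8 kHz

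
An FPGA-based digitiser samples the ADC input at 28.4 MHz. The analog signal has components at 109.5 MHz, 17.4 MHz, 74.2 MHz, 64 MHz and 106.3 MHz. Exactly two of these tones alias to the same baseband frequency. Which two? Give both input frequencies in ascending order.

17.4 MHz, 74.2 MHz

fs/2 = 14.2 MHz.
109.5 MHz mod fs = 24.3 MHz.
24.3 MHz > fs/2 = 14.2 MHz, folds to fs − 24.3 MHz = 4.1 MHz.
17.4 MHz > fs/2 = 14.2 MHz, folds to fs − 17.4 MHz = 11 MHz.
74.2 MHz mod fs = 17.4 MHz.
17.4 MHz > fs/2 = 14.2 MHz, folds to fs − 17.4 MHz = 11 MHz.
64 MHz mod fs = 7.2 MHz.
7.2 MHz ≤ fs/2 = 14.2 MHz, appears at 7.2 MHz.
106.3 MHz mod fs = 21.1 MHz.
21.1 MHz > fs/2 = 14.2 MHz, folds to fs − 21.1 MHz = 7.3 MHz.
17.4 MHz and 74.2 MHz both map to 11 MHz.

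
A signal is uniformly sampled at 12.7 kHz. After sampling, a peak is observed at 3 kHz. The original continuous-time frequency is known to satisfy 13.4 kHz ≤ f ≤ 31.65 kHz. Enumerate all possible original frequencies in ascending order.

Frequencies that alias to 3 kHz are k·fs ± 3 kHz for integer k ≥ 0.
k=0: 3 kHz.
k=1: 9.7 kHz, 15.7 kHz.
k=2: 22.4 kHz, 28.4 kHz.
k=3: 35.1 kHz, 41.1 kHz.
Within [13.4 kHz, 31.65 kHz]: 15.7 kHz, 22.4 kHz, 28.4 kHz.

15.7 kHz, 22.4 kHz, 28.4 kHz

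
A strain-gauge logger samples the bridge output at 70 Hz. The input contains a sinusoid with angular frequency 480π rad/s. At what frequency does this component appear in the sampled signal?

ω = 480π rad/s → f = ω/(2π) = 240 Hz.
240 Hz mod fs = 30 Hz.
30 Hz ≤ fs/2 = 35 Hz, appears at 30 Hz.

30 Hz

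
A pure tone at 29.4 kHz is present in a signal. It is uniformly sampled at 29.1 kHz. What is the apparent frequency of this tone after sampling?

29.4 kHz mod fs = 0.3 kHz.
0.3 kHz ≤ fs/2 = 14.55 kHz, appears at 0.3 kHz.

0.3 kHz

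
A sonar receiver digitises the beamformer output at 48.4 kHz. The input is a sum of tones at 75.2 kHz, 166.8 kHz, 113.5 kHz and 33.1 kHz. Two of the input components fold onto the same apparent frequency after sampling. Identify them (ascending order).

fs/2 = 24.2 kHz.
75.2 kHz mod fs = 26.8 kHz.
26.8 kHz > fs/2 = 24.2 kHz, folds to fs − 26.8 kHz = 21.6 kHz.
166.8 kHz mod fs = 21.6 kHz.
21.6 kHz ≤ fs/2 = 24.2 kHz, appears at 21.6 kHz.
113.5 kHz mod fs = 16.7 kHz.
16.7 kHz ≤ fs/2 = 24.2 kHz, appears at 16.7 kHz.
33.1 kHz > fs/2 = 24.2 kHz, folds to fs − 33.1 kHz = 15.3 kHz.
75.2 kHz and 166.8 kHz both map to 21.6 kHz.

75.2 kHz, 166.8 kHz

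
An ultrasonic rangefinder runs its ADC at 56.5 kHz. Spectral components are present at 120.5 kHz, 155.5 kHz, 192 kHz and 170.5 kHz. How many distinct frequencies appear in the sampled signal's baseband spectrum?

fs/2 = 28.25 kHz.
120.5 kHz mod fs = 7.5 kHz.
7.5 kHz ≤ fs/2 = 28.25 kHz, appears at 7.5 kHz.
155.5 kHz mod fs = 42.5 kHz.
42.5 kHz > fs/2 = 28.25 kHz, folds to fs − 42.5 kHz = 14 kHz.
192 kHz mod fs = 22.5 kHz.
22.5 kHz ≤ fs/2 = 28.25 kHz, appears at 22.5 kHz.
170.5 kHz mod fs = 1 kHz.
1 kHz ≤ fs/2 = 28.25 kHz, appears at 1 kHz.
Distinct values: {1 kHz, 7.5 kHz, 14 kHz, 22.5 kHz} → 4.

4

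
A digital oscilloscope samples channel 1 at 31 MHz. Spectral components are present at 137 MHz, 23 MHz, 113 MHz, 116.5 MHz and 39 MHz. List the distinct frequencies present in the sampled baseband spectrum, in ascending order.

7.5 MHz, 8 MHz, 11 MHz, 13 MHz

fs/2 = 15.5 MHz.
137 MHz mod fs = 13 MHz.
13 MHz ≤ fs/2 = 15.5 MHz, appears at 13 MHz.
23 MHz > fs/2 = 15.5 MHz, folds to fs − 23 MHz = 8 MHz.
113 MHz mod fs = 20 MHz.
20 MHz > fs/2 = 15.5 MHz, folds to fs − 20 MHz = 11 MHz.
116.5 MHz mod fs = 23.5 MHz.
23.5 MHz > fs/2 = 15.5 MHz, folds to fs − 23.5 MHz = 7.5 MHz.
39 MHz mod fs = 8 MHz.
8 MHz ≤ fs/2 = 15.5 MHz, appears at 8 MHz.
Distinct values: {7.5 MHz, 8 MHz, 11 MHz, 13 MHz}.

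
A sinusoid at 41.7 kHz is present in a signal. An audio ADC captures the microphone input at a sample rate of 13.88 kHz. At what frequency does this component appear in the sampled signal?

0.06 kHz

41.7 kHz mod fs = 0.06 kHz.
0.06 kHz ≤ fs/2 = 6.94 kHz, appears at 0.06 kHz.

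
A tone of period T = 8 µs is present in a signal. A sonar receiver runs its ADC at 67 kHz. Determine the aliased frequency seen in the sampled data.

9 kHz

T = 8 µs → f = 1/T = 125 kHz.
125 kHz mod fs = 58 kHz.
58 kHz > fs/2 = 33.5 kHz, folds to fs − 58 kHz = 9 kHz.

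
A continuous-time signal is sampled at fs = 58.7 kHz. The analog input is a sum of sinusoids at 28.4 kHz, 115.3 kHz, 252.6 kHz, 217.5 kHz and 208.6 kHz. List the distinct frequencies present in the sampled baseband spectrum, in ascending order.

fs/2 = 29.35 kHz.
28.4 kHz ≤ fs/2 = 29.35 kHz, passes unchanged.
115.3 kHz mod fs = 56.6 kHz.
56.6 kHz > fs/2 = 29.35 kHz, folds to fs − 56.6 kHz = 2.1 kHz.
252.6 kHz mod fs = 17.8 kHz.
17.8 kHz ≤ fs/2 = 29.35 kHz, appears at 17.8 kHz.
217.5 kHz mod fs = 41.4 kHz.
41.4 kHz > fs/2 = 29.35 kHz, folds to fs − 41.4 kHz = 17.3 kHz.
208.6 kHz mod fs = 32.5 kHz.
32.5 kHz > fs/2 = 29.35 kHz, folds to fs − 32.5 kHz = 26.2 kHz.
Distinct values: {2.1 kHz, 17.3 kHz, 17.8 kHz, 26.2 kHz, 28.4 kHz}.

2.1 kHz, 17.3 kHz, 17.8 kHz, 26.2 kHz, 28.4 kHz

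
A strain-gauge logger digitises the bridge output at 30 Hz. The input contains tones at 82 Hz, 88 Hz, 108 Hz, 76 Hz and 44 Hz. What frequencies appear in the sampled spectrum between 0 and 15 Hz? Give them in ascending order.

fs/2 = 15 Hz.
82 Hz mod fs = 22 Hz.
22 Hz > fs/2 = 15 Hz, folds to fs − 22 Hz = 8 Hz.
88 Hz mod fs = 28 Hz.
28 Hz > fs/2 = 15 Hz, folds to fs − 28 Hz = 2 Hz.
108 Hz mod fs = 18 Hz.
18 Hz > fs/2 = 15 Hz, folds to fs − 18 Hz = 12 Hz.
76 Hz mod fs = 16 Hz.
16 Hz > fs/2 = 15 Hz, folds to fs − 16 Hz = 14 Hz.
44 Hz mod fs = 14 Hz.
14 Hz ≤ fs/2 = 15 Hz, appears at 14 Hz.
Distinct values: {2 Hz, 8 Hz, 12 Hz, 14 Hz}.

2 Hz, 8 Hz, 12 Hz, 14 Hz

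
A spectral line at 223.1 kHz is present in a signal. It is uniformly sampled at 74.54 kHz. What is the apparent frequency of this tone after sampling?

223.1 kHz mod fs = 74.02 kHz.
74.02 kHz > fs/2 = 37.27 kHz, folds to fs − 74.02 kHz = 0.52 kHz.

0.52 kHz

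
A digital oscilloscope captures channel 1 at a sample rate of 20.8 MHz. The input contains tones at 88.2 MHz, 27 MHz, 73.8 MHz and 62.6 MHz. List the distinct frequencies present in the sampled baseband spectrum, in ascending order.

fs/2 = 10.4 MHz.
88.2 MHz mod fs = 5 MHz.
5 MHz ≤ fs/2 = 10.4 MHz, appears at 5 MHz.
27 MHz mod fs = 6.2 MHz.
6.2 MHz ≤ fs/2 = 10.4 MHz, appears at 6.2 MHz.
73.8 MHz mod fs = 11.4 MHz.
11.4 MHz > fs/2 = 10.4 MHz, folds to fs − 11.4 MHz = 9.4 MHz.
62.6 MHz mod fs = 0.2 MHz.
0.2 MHz ≤ fs/2 = 10.4 MHz, appears at 0.2 MHz.
Distinct values: {0.2 MHz, 5 MHz, 6.2 MHz, 9.4 MHz}.

0.2 MHz, 5 MHz, 6.2 MHz, 9.4 MHz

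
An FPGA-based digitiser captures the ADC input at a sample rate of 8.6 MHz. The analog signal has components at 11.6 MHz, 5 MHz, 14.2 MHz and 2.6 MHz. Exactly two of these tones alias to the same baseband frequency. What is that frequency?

3 MHz

fs/2 = 4.3 MHz.
11.6 MHz mod fs = 3 MHz.
3 MHz ≤ fs/2 = 4.3 MHz, appears at 3 MHz.
5 MHz > fs/2 = 4.3 MHz, folds to fs − 5 MHz = 3.6 MHz.
14.2 MHz mod fs = 5.6 MHz.
5.6 MHz > fs/2 = 4.3 MHz, folds to fs − 5.6 MHz = 3 MHz.
2.6 MHz ≤ fs/2 = 4.3 MHz, passes unchanged.
11.6 MHz and 14.2 MHz both map to 3 MHz.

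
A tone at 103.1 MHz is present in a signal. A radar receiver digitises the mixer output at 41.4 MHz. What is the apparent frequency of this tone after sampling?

103.1 MHz mod fs = 20.3 MHz.
20.3 MHz ≤ fs/2 = 20.7 MHz, appears at 20.3 MHz.

20.3 MHz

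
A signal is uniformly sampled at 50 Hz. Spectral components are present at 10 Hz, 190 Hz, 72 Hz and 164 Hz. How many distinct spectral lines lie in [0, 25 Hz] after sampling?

3

fs/2 = 25 Hz.
10 Hz ≤ fs/2 = 25 Hz, passes unchanged.
190 Hz mod fs = 40 Hz.
40 Hz > fs/2 = 25 Hz, folds to fs − 40 Hz = 10 Hz.
72 Hz mod fs = 22 Hz.
22 Hz ≤ fs/2 = 25 Hz, appears at 22 Hz.
164 Hz mod fs = 14 Hz.
14 Hz ≤ fs/2 = 25 Hz, appears at 14 Hz.
Distinct values: {10 Hz, 14 Hz, 22 Hz} → 3.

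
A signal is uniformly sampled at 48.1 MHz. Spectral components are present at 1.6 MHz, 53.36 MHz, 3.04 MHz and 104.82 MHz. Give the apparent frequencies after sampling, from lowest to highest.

1.6 MHz, 3.04 MHz, 5.26 MHz, 8.62 MHz

fs/2 = 24.05 MHz.
1.6 MHz ≤ fs/2 = 24.05 MHz, passes unchanged.
53.36 MHz mod fs = 5.26 MHz.
5.26 MHz ≤ fs/2 = 24.05 MHz, appears at 5.26 MHz.
3.04 MHz ≤ fs/2 = 24.05 MHz, passes unchanged.
104.82 MHz mod fs = 8.62 MHz.
8.62 MHz ≤ fs/2 = 24.05 MHz, appears at 8.62 MHz.
Distinct values: {1.6 MHz, 3.04 MHz, 5.26 MHz, 8.62 MHz}.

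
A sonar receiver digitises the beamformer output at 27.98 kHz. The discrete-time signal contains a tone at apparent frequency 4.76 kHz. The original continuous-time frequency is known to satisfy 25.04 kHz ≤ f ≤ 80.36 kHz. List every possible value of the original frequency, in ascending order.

Frequencies that alias to 4.76 kHz are k·fs ± 4.76 kHz for integer k ≥ 0.
k=0: 4.76 kHz.
k=1: 23.22 kHz, 32.74 kHz.
k=2: 51.2 kHz, 60.72 kHz.
k=3: 79.18 kHz, 88.7 kHz.
k=4: 107.16 kHz, 116.68 kHz.
Within [25.04 kHz, 80.36 kHz]: 32.74 kHz, 51.2 kHz, 60.72 kHz, 79.18 kHz.

32.74 kHz, 51.2 kHz, 60.72 kHz, 79.18 kHz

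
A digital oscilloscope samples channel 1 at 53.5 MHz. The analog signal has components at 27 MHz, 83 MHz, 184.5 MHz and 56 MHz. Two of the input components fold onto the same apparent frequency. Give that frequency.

fs/2 = 26.75 MHz.
27 MHz > fs/2 = 26.75 MHz, folds to fs − 27 MHz = 26.5 MHz.
83 MHz mod fs = 29.5 MHz.
29.5 MHz > fs/2 = 26.75 MHz, folds to fs − 29.5 MHz = 24 MHz.
184.5 MHz mod fs = 24 MHz.
24 MHz ≤ fs/2 = 26.75 MHz, appears at 24 MHz.
56 MHz mod fs = 2.5 MHz.
2.5 MHz ≤ fs/2 = 26.75 MHz, appears at 2.5 MHz.
83 MHz and 184.5 MHz both map to 24 MHz.

24 MHz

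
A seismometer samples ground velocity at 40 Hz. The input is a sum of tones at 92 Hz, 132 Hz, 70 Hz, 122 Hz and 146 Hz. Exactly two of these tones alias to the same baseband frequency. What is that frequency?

12 Hz

fs/2 = 20 Hz.
92 Hz mod fs = 12 Hz.
12 Hz ≤ fs/2 = 20 Hz, appears at 12 Hz.
132 Hz mod fs = 12 Hz.
12 Hz ≤ fs/2 = 20 Hz, appears at 12 Hz.
70 Hz mod fs = 30 Hz.
30 Hz > fs/2 = 20 Hz, folds to fs − 30 Hz = 10 Hz.
122 Hz mod fs = 2 Hz.
2 Hz ≤ fs/2 = 20 Hz, appears at 2 Hz.
146 Hz mod fs = 26 Hz.
26 Hz > fs/2 = 20 Hz, folds to fs − 26 Hz = 14 Hz.
92 Hz and 132 Hz both map to 12 Hz.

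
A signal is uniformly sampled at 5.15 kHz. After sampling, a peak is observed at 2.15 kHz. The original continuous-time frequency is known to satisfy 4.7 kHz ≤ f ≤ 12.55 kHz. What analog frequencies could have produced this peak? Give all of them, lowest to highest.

Frequencies that alias to 2.15 kHz are k·fs ± 2.15 kHz for integer k ≥ 0.
k=0: 2.15 kHz.
k=1: 3 kHz, 7.3 kHz.
k=2: 8.15 kHz, 12.45 kHz.
k=3: 13.3 kHz, 17.6 kHz.
Within [4.7 kHz, 12.55 kHz]: 7.3 kHz, 8.15 kHz, 12.45 kHz.

7.3 kHz, 8.15 kHz, 12.45 kHz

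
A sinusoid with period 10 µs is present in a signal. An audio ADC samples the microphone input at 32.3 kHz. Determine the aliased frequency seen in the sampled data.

3.1 kHz

T = 10 µs → f = 1/T = 100 kHz.
100 kHz mod fs = 3.1 kHz.
3.1 kHz ≤ fs/2 = 16.15 kHz, appears at 3.1 kHz.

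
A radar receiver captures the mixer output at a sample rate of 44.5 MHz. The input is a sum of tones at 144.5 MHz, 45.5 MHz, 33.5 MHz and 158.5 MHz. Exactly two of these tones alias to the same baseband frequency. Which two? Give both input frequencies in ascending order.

fs/2 = 22.25 MHz.
144.5 MHz mod fs = 11 MHz.
11 MHz ≤ fs/2 = 22.25 MHz, appears at 11 MHz.
45.5 MHz mod fs = 1 MHz.
1 MHz ≤ fs/2 = 22.25 MHz, appears at 1 MHz.
33.5 MHz > fs/2 = 22.25 MHz, folds to fs − 33.5 MHz = 11 MHz.
158.5 MHz mod fs = 25 MHz.
25 MHz > fs/2 = 22.25 MHz, folds to fs − 25 MHz = 19.5 MHz.
33.5 MHz and 144.5 MHz both map to 11 MHz.

33.5 MHz, 144.5 MHz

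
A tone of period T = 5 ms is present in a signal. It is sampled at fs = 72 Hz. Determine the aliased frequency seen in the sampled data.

16 Hz

T = 5 ms → f = 1/T = 200 Hz.
200 Hz mod fs = 56 Hz.
56 Hz > fs/2 = 36 Hz, folds to fs − 56 Hz = 16 Hz.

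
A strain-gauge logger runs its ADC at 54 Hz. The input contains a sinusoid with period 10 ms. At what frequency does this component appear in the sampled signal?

8 Hz

T = 10 ms → f = 1/T = 100 Hz.
100 Hz mod fs = 46 Hz.
46 Hz > fs/2 = 27 Hz, folds to fs − 46 Hz = 8 Hz.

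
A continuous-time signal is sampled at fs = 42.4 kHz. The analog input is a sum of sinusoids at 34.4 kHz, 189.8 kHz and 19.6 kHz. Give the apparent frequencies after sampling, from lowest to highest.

8 kHz, 19.6 kHz, 20.2 kHz

fs/2 = 21.2 kHz.
34.4 kHz > fs/2 = 21.2 kHz, folds to fs − 34.4 kHz = 8 kHz.
189.8 kHz mod fs = 20.2 kHz.
20.2 kHz ≤ fs/2 = 21.2 kHz, appears at 20.2 kHz.
19.6 kHz ≤ fs/2 = 21.2 kHz, passes unchanged.
Distinct values: {8 kHz, 19.6 kHz, 20.2 kHz}.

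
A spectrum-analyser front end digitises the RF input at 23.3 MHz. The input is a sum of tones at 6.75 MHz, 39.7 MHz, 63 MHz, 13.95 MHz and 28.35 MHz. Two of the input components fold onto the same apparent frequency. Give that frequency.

6.9 MHz

fs/2 = 11.65 MHz.
6.75 MHz ≤ fs/2 = 11.65 MHz, passes unchanged.
39.7 MHz mod fs = 16.4 MHz.
16.4 MHz > fs/2 = 11.65 MHz, folds to fs − 16.4 MHz = 6.9 MHz.
63 MHz mod fs = 16.4 MHz.
16.4 MHz > fs/2 = 11.65 MHz, folds to fs − 16.4 MHz = 6.9 MHz.
13.95 MHz > fs/2 = 11.65 MHz, folds to fs − 13.95 MHz = 9.35 MHz.
28.35 MHz mod fs = 5.05 MHz.
5.05 MHz ≤ fs/2 = 11.65 MHz, appears at 5.05 MHz.
39.7 MHz and 63 MHz both map to 6.9 MHz.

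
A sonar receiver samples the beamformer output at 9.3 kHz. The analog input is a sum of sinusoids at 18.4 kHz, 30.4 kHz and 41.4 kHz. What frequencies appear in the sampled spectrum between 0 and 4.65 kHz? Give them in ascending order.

0.2 kHz, 2.5 kHz, 4.2 kHz

fs/2 = 4.65 kHz.
18.4 kHz mod fs = 9.1 kHz.
9.1 kHz > fs/2 = 4.65 kHz, folds to fs − 9.1 kHz = 0.2 kHz.
30.4 kHz mod fs = 2.5 kHz.
2.5 kHz ≤ fs/2 = 4.65 kHz, appears at 2.5 kHz.
41.4 kHz mod fs = 4.2 kHz.
4.2 kHz ≤ fs/2 = 4.65 kHz, appears at 4.2 kHz.
Distinct values: {0.2 kHz, 2.5 kHz, 4.2 kHz}.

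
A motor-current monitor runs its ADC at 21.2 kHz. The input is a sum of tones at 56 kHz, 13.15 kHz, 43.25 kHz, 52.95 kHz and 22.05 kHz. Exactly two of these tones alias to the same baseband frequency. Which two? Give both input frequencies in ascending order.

22.05 kHz, 43.25 kHz

fs/2 = 10.6 kHz.
56 kHz mod fs = 13.6 kHz.
13.6 kHz > fs/2 = 10.6 kHz, folds to fs − 13.6 kHz = 7.6 kHz.
13.15 kHz > fs/2 = 10.6 kHz, folds to fs − 13.15 kHz = 8.05 kHz.
43.25 kHz mod fs = 0.85 kHz.
0.85 kHz ≤ fs/2 = 10.6 kHz, appears at 0.85 kHz.
52.95 kHz mod fs = 10.55 kHz.
10.55 kHz ≤ fs/2 = 10.6 kHz, appears at 10.55 kHz.
22.05 kHz mod fs = 0.85 kHz.
0.85 kHz ≤ fs/2 = 10.6 kHz, appears at 0.85 kHz.
22.05 kHz and 43.25 kHz both map to 0.85 kHz.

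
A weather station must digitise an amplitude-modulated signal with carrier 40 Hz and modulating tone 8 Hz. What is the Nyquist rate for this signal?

96 Hz

AM sidebands sit at fc ± fm = 32 Hz and 48 Hz.
Highest-frequency component: 48 Hz.
Nyquist rate = 2 × 48 Hz = 96 Hz.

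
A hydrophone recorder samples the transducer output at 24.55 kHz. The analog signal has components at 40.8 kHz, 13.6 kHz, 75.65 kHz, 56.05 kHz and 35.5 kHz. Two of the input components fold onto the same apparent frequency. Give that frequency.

10.95 kHz

fs/2 = 12.275 kHz.
40.8 kHz mod fs = 16.25 kHz.
16.25 kHz > fs/2 = 12.275 kHz, folds to fs − 16.25 kHz = 8.3 kHz.
13.6 kHz > fs/2 = 12.275 kHz, folds to fs − 13.6 kHz = 10.95 kHz.
75.65 kHz mod fs = 2 kHz.
2 kHz ≤ fs/2 = 12.275 kHz, appears at 2 kHz.
56.05 kHz mod fs = 6.95 kHz.
6.95 kHz ≤ fs/2 = 12.275 kHz, appears at 6.95 kHz.
35.5 kHz mod fs = 10.95 kHz.
10.95 kHz ≤ fs/2 = 12.275 kHz, appears at 10.95 kHz.
13.6 kHz and 35.5 kHz both map to 10.95 kHz.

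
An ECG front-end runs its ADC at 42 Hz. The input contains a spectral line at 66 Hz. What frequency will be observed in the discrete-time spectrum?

66 Hz mod fs = 24 Hz.
24 Hz > fs/2 = 21 Hz, folds to fs − 24 Hz = 18 Hz.

18 Hz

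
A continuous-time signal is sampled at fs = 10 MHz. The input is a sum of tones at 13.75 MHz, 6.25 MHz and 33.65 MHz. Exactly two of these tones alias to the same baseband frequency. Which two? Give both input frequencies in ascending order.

6.25 MHz, 13.75 MHz

fs/2 = 5 MHz.
13.75 MHz mod fs = 3.75 MHz.
3.75 MHz ≤ fs/2 = 5 MHz, appears at 3.75 MHz.
6.25 MHz > fs/2 = 5 MHz, folds to fs − 6.25 MHz = 3.75 MHz.
33.65 MHz mod fs = 3.65 MHz.
3.65 MHz ≤ fs/2 = 5 MHz, appears at 3.65 MHz.
6.25 MHz and 13.75 MHz both map to 3.75 MHz.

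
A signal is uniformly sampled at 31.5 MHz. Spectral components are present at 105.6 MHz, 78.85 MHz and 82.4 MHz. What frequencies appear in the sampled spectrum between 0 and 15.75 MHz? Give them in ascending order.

fs/2 = 15.75 MHz.
105.6 MHz mod fs = 11.1 MHz.
11.1 MHz ≤ fs/2 = 15.75 MHz, appears at 11.1 MHz.
78.85 MHz mod fs = 15.85 MHz.
15.85 MHz > fs/2 = 15.75 MHz, folds to fs − 15.85 MHz = 15.65 MHz.
82.4 MHz mod fs = 19.4 MHz.
19.4 MHz > fs/2 = 15.75 MHz, folds to fs − 19.4 MHz = 12.1 MHz.
Distinct values: {11.1 MHz, 12.1 MHz, 15.65 MHz}.

11.1 MHz, 12.1 MHz, 15.65 MHz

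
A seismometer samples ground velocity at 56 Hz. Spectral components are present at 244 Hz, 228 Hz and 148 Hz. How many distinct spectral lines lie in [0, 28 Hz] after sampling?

2

fs/2 = 28 Hz.
244 Hz mod fs = 20 Hz.
20 Hz ≤ fs/2 = 28 Hz, appears at 20 Hz.
228 Hz mod fs = 4 Hz.
4 Hz ≤ fs/2 = 28 Hz, appears at 4 Hz.
148 Hz mod fs = 36 Hz.
36 Hz > fs/2 = 28 Hz, folds to fs − 36 Hz = 20 Hz.
Distinct values: {4 Hz, 20 Hz} → 2.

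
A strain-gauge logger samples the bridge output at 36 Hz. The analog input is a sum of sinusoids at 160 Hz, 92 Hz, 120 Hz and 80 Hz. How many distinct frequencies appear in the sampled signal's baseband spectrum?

3

fs/2 = 18 Hz.
160 Hz mod fs = 16 Hz.
16 Hz ≤ fs/2 = 18 Hz, appears at 16 Hz.
92 Hz mod fs = 20 Hz.
20 Hz > fs/2 = 18 Hz, folds to fs − 20 Hz = 16 Hz.
120 Hz mod fs = 12 Hz.
12 Hz ≤ fs/2 = 18 Hz, appears at 12 Hz.
80 Hz mod fs = 8 Hz.
8 Hz ≤ fs/2 = 18 Hz, appears at 8 Hz.
Distinct values: {8 Hz, 12 Hz, 16 Hz} → 3.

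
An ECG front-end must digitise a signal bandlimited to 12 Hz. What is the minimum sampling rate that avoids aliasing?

24 Hz

Nyquist rate = 2 × 12 Hz = 24 Hz.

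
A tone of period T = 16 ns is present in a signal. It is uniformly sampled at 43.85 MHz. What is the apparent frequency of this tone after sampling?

18.65 MHz

T = 16 ns → f = 1/T = 62.5 MHz.
62.5 MHz mod fs = 18.65 MHz.
18.65 MHz ≤ fs/2 = 21.925 MHz, appears at 18.65 MHz.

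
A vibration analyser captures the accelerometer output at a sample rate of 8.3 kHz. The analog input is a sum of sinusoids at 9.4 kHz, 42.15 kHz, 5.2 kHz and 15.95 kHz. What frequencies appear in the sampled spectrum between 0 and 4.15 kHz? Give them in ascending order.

fs/2 = 4.15 kHz.
9.4 kHz mod fs = 1.1 kHz.
1.1 kHz ≤ fs/2 = 4.15 kHz, appears at 1.1 kHz.
42.15 kHz mod fs = 0.65 kHz.
0.65 kHz ≤ fs/2 = 4.15 kHz, appears at 0.65 kHz.
5.2 kHz > fs/2 = 4.15 kHz, folds to fs − 5.2 kHz = 3.1 kHz.
15.95 kHz mod fs = 7.65 kHz.
7.65 kHz > fs/2 = 4.15 kHz, folds to fs − 7.65 kHz = 0.65 kHz.
Distinct values: {0.65 kHz, 1.1 kHz, 3.1 kHz}.

0.65 kHz, 1.1 kHz, 3.1 kHz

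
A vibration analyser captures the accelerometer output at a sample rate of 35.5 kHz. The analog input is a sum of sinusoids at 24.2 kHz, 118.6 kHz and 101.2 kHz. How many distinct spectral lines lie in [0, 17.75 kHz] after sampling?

fs/2 = 17.75 kHz.
24.2 kHz > fs/2 = 17.75 kHz, folds to fs − 24.2 kHz = 11.3 kHz.
118.6 kHz mod fs = 12.1 kHz.
12.1 kHz ≤ fs/2 = 17.75 kHz, appears at 12.1 kHz.
101.2 kHz mod fs = 30.2 kHz.
30.2 kHz > fs/2 = 17.75 kHz, folds to fs − 30.2 kHz = 5.3 kHz.
Distinct values: {5.3 kHz, 11.3 kHz, 12.1 kHz} → 3.

3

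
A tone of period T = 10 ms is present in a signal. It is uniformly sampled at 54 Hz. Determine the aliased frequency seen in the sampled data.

T = 10 ms → f = 1/T = 100 Hz.
100 Hz mod fs = 46 Hz.
46 Hz > fs/2 = 27 Hz, folds to fs − 46 Hz = 8 Hz.

8 Hz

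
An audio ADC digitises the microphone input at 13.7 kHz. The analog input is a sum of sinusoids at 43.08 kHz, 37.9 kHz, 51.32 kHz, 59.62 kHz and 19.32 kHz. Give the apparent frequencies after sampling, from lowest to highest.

1.98 kHz, 3.2 kHz, 3.48 kHz, 4.82 kHz, 5.62 kHz

fs/2 = 6.85 kHz.
43.08 kHz mod fs = 1.98 kHz.
1.98 kHz ≤ fs/2 = 6.85 kHz, appears at 1.98 kHz.
37.9 kHz mod fs = 10.5 kHz.
10.5 kHz > fs/2 = 6.85 kHz, folds to fs − 10.5 kHz = 3.2 kHz.
51.32 kHz mod fs = 10.22 kHz.
10.22 kHz > fs/2 = 6.85 kHz, folds to fs − 10.22 kHz = 3.48 kHz.
59.62 kHz mod fs = 4.82 kHz.
4.82 kHz ≤ fs/2 = 6.85 kHz, appears at 4.82 kHz.
19.32 kHz mod fs = 5.62 kHz.
5.62 kHz ≤ fs/2 = 6.85 kHz, appears at 5.62 kHz.
Distinct values: {1.98 kHz, 3.2 kHz, 3.48 kHz, 4.82 kHz, 5.62 kHz}.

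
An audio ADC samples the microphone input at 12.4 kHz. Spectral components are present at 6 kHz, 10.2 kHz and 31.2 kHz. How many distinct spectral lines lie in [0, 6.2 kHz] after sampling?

fs/2 = 6.2 kHz.
6 kHz ≤ fs/2 = 6.2 kHz, passes unchanged.
10.2 kHz > fs/2 = 6.2 kHz, folds to fs − 10.2 kHz = 2.2 kHz.
31.2 kHz mod fs = 6.4 kHz.
6.4 kHz > fs/2 = 6.2 kHz, folds to fs − 6.4 kHz = 6 kHz.
Distinct values: {2.2 kHz, 6 kHz} → 2.

2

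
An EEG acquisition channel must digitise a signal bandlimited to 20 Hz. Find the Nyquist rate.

40 Hz

Nyquist rate = 2 × 20 Hz = 40 Hz.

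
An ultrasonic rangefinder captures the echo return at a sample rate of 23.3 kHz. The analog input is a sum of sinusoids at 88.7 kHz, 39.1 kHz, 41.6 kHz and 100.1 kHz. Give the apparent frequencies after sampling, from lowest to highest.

4.5 kHz, 5 kHz, 6.9 kHz, 7.5 kHz

fs/2 = 11.65 kHz.
88.7 kHz mod fs = 18.8 kHz.
18.8 kHz > fs/2 = 11.65 kHz, folds to fs − 18.8 kHz = 4.5 kHz.
39.1 kHz mod fs = 15.8 kHz.
15.8 kHz > fs/2 = 11.65 kHz, folds to fs − 15.8 kHz = 7.5 kHz.
41.6 kHz mod fs = 18.3 kHz.
18.3 kHz > fs/2 = 11.65 kHz, folds to fs − 18.3 kHz = 5 kHz.
100.1 kHz mod fs = 6.9 kHz.
6.9 kHz ≤ fs/2 = 11.65 kHz, appears at 6.9 kHz.
Distinct values: {4.5 kHz, 5 kHz, 6.9 kHz, 7.5 kHz}.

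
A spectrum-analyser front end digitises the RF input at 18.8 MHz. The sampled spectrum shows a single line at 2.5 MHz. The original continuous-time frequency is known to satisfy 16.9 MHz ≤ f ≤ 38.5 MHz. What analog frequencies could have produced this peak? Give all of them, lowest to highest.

Frequencies that alias to 2.5 MHz are k·fs ± 2.5 MHz for integer k ≥ 0.
k=0: 2.5 MHz.
k=1: 16.3 MHz, 21.3 MHz.
k=2: 35.1 MHz, 40.1 MHz.
k=3: 53.9 MHz, 58.9 MHz.
Within [16.9 MHz, 38.5 MHz]: 21.3 MHz, 35.1 MHz.

21.3 MHz, 35.1 MHz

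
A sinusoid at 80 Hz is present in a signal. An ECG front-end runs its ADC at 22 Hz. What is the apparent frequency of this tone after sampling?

8 Hz

80 Hz mod fs = 14 Hz.
14 Hz > fs/2 = 11 Hz, folds to fs − 14 Hz = 8 Hz.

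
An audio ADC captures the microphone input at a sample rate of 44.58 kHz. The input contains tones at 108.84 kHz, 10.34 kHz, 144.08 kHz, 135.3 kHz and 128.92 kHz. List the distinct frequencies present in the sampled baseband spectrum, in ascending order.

fs/2 = 22.29 kHz.
108.84 kHz mod fs = 19.68 kHz.
19.68 kHz ≤ fs/2 = 22.29 kHz, appears at 19.68 kHz.
10.34 kHz ≤ fs/2 = 22.29 kHz, passes unchanged.
144.08 kHz mod fs = 10.34 kHz.
10.34 kHz ≤ fs/2 = 22.29 kHz, appears at 10.34 kHz.
135.3 kHz mod fs = 1.56 kHz.
1.56 kHz ≤ fs/2 = 22.29 kHz, appears at 1.56 kHz.
128.92 kHz mod fs = 39.76 kHz.
39.76 kHz > fs/2 = 22.29 kHz, folds to fs − 39.76 kHz = 4.82 kHz.
Distinct values: {1.56 kHz, 4.82 kHz, 10.34 kHz, 19.68 kHz}.

1.56 kHz, 4.82 kHz, 10.34 kHz, 19.68 kHz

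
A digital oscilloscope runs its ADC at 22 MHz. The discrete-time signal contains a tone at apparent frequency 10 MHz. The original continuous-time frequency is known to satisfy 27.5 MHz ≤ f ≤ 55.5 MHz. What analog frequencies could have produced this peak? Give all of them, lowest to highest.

Frequencies that alias to 10 MHz are k·fs ± 10 MHz for integer k ≥ 0.
k=0: 10 MHz.
k=1: 12 MHz, 32 MHz.
k=2: 34 MHz, 54 MHz.
k=3: 56 MHz, 76 MHz.
Within [27.5 MHz, 55.5 MHz]: 32 MHz, 34 MHz, 54 MHz.

32 MHz, 34 MHz, 54 MHz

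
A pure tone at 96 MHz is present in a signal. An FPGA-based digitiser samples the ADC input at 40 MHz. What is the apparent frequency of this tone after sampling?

96 MHz mod fs = 16 MHz.
16 MHz ≤ fs/2 = 20 MHz, appears at 16 MHz.

16 MHz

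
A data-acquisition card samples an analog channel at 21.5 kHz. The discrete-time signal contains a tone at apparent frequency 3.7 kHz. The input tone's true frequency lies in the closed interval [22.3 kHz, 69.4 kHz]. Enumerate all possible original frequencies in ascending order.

25.2 kHz, 39.3 kHz, 46.7 kHz, 60.8 kHz, 68.2 kHz

Frequencies that alias to 3.7 kHz are k·fs ± 3.7 kHz for integer k ≥ 0.
k=0: 3.7 kHz.
k=1: 17.8 kHz, 25.2 kHz.
k=2: 39.3 kHz, 46.7 kHz.
k=3: 60.8 kHz, 68.2 kHz.
k=4: 82.3 kHz, 89.7 kHz.
Within [22.3 kHz, 69.4 kHz]: 25.2 kHz, 39.3 kHz, 46.7 kHz, 60.8 kHz, 68.2 kHz.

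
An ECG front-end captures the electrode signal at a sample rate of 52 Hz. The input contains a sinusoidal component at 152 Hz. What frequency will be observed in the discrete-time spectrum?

4 Hz

152 Hz mod fs = 48 Hz.
48 Hz > fs/2 = 26 Hz, folds to fs − 48 Hz = 4 Hz.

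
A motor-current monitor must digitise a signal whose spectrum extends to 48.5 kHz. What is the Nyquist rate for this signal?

97 kHz

Nyquist rate = 2 × 48.5 kHz = 97 kHz.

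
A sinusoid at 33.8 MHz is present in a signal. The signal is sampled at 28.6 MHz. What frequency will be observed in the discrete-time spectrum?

33.8 MHz mod fs = 5.2 MHz.
5.2 MHz ≤ fs/2 = 14.3 MHz, appears at 5.2 MHz.

5.2 MHz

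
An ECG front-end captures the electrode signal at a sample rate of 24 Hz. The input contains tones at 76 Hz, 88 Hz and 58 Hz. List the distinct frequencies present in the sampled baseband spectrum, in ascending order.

fs/2 = 12 Hz.
76 Hz mod fs = 4 Hz.
4 Hz ≤ fs/2 = 12 Hz, appears at 4 Hz.
88 Hz mod fs = 16 Hz.
16 Hz > fs/2 = 12 Hz, folds to fs − 16 Hz = 8 Hz.
58 Hz mod fs = 10 Hz.
10 Hz ≤ fs/2 = 12 Hz, appears at 10 Hz.
Distinct values: {4 Hz, 8 Hz, 10 Hz}.

4 Hz, 8 Hz, 10 Hz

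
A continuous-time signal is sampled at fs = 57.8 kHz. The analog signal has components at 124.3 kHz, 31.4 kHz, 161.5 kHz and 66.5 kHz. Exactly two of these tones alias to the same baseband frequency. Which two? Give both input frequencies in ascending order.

fs/2 = 28.9 kHz.
124.3 kHz mod fs = 8.7 kHz.
8.7 kHz ≤ fs/2 = 28.9 kHz, appears at 8.7 kHz.
31.4 kHz > fs/2 = 28.9 kHz, folds to fs − 31.4 kHz = 26.4 kHz.
161.5 kHz mod fs = 45.9 kHz.
45.9 kHz > fs/2 = 28.9 kHz, folds to fs − 45.9 kHz = 11.9 kHz.
66.5 kHz mod fs = 8.7 kHz.
8.7 kHz ≤ fs/2 = 28.9 kHz, appears at 8.7 kHz.
66.5 kHz and 124.3 kHz both map to 8.7 kHz.

66.5 kHz, 124.3 kHz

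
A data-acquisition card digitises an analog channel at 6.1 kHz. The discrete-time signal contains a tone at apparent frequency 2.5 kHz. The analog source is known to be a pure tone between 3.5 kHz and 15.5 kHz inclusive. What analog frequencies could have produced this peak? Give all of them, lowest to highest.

3.6 kHz, 8.6 kHz, 9.7 kHz, 14.7 kHz

Frequencies that alias to 2.5 kHz are k·fs ± 2.5 kHz for integer k ≥ 0.
k=0: 2.5 kHz.
k=1: 3.6 kHz, 8.6 kHz.
k=2: 9.7 kHz, 14.7 kHz.
k=3: 15.8 kHz, 20.8 kHz.
Within [3.5 kHz, 15.5 kHz]: 3.6 kHz, 8.6 kHz, 9.7 kHz, 14.7 kHz.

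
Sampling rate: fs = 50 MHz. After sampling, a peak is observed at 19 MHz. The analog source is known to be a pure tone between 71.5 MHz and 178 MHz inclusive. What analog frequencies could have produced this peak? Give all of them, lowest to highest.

81 MHz, 119 MHz, 131 MHz, 169 MHz

Frequencies that alias to 19 MHz are k·fs ± 19 MHz for integer k ≥ 0.
k=0: 19 MHz.
k=1: 31 MHz, 69 MHz.
k=2: 81 MHz, 119 MHz.
k=3: 131 MHz, 169 MHz.
k=4: 181 MHz, 219 MHz.
Within [71.5 MHz, 178 MHz]: 81 MHz, 119 MHz, 131 MHz, 169 MHz.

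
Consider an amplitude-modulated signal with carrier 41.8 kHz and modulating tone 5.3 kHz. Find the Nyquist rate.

94.2 kHz

AM sidebands sit at fc ± fm = 36.5 kHz and 47.1 kHz.
Highest-frequency component: 47.1 kHz.
Nyquist rate = 2 × 47.1 kHz = 94.2 kHz.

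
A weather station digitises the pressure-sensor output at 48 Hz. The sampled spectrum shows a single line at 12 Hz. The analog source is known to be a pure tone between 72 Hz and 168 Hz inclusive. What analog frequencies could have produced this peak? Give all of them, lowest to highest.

84 Hz, 108 Hz, 132 Hz, 156 Hz

Frequencies that alias to 12 Hz are k·fs ± 12 Hz for integer k ≥ 0.
k=0: 12 Hz.
k=1: 36 Hz, 60 Hz.
k=2: 84 Hz, 108 Hz.
k=3: 132 Hz, 156 Hz.
k=4: 180 Hz, 204 Hz.
Within [72 Hz, 168 Hz]: 84 Hz, 108 Hz, 132 Hz, 156 Hz.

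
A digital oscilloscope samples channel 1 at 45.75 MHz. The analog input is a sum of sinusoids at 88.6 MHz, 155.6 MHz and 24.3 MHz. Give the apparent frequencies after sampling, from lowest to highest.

fs/2 = 22.875 MHz.
88.6 MHz mod fs = 42.85 MHz.
42.85 MHz > fs/2 = 22.875 MHz, folds to fs − 42.85 MHz = 2.9 MHz.
155.6 MHz mod fs = 18.35 MHz.
18.35 MHz ≤ fs/2 = 22.875 MHz, appears at 18.35 MHz.
24.3 MHz > fs/2 = 22.875 MHz, folds to fs − 24.3 MHz = 21.45 MHz.
Distinct values: {2.9 MHz, 18.35 MHz, 21.45 MHz}.

2.9 MHz, 18.35 MHz, 21.45 MHz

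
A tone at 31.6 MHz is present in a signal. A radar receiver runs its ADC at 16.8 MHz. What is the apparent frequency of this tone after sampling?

31.6 MHz mod fs = 14.8 MHz.
14.8 MHz > fs/2 = 8.4 MHz, folds to fs − 14.8 MHz = 2 MHz.

2 MHz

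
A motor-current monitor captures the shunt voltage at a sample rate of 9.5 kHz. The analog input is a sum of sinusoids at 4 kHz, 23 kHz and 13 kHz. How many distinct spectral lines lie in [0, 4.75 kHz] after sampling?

fs/2 = 4.75 kHz.
4 kHz ≤ fs/2 = 4.75 kHz, passes unchanged.
23 kHz mod fs = 4 kHz.
4 kHz ≤ fs/2 = 4.75 kHz, appears at 4 kHz.
13 kHz mod fs = 3.5 kHz.
3.5 kHz ≤ fs/2 = 4.75 kHz, appears at 3.5 kHz.
Distinct values: {3.5 kHz, 4 kHz} → 2.

2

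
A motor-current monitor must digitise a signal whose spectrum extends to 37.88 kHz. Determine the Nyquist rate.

Nyquist rate = 2 × 37.88 kHz = 75.76 kHz.

75.76 kHz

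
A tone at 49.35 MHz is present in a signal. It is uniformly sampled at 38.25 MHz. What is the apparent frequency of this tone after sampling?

11.1 MHz

49.35 MHz mod fs = 11.1 MHz.
11.1 MHz ≤ fs/2 = 19.125 MHz, appears at 11.1 MHz.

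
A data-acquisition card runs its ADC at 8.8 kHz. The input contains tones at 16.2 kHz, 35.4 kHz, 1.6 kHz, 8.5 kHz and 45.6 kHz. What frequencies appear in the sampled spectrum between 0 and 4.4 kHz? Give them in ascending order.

0.2 kHz, 0.3 kHz, 1.4 kHz, 1.6 kHz

fs/2 = 4.4 kHz.
16.2 kHz mod fs = 7.4 kHz.
7.4 kHz > fs/2 = 4.4 kHz, folds to fs − 7.4 kHz = 1.4 kHz.
35.4 kHz mod fs = 0.2 kHz.
0.2 kHz ≤ fs/2 = 4.4 kHz, appears at 0.2 kHz.
1.6 kHz ≤ fs/2 = 4.4 kHz, passes unchanged.
8.5 kHz > fs/2 = 4.4 kHz, folds to fs − 8.5 kHz = 0.3 kHz.
45.6 kHz mod fs = 1.6 kHz.
1.6 kHz ≤ fs/2 = 4.4 kHz, appears at 1.6 kHz.
Distinct values: {0.2 kHz, 0.3 kHz, 1.4 kHz, 1.6 kHz}.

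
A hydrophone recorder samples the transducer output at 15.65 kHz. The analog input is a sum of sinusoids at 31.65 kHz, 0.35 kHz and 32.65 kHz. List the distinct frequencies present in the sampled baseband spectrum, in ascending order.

fs/2 = 7.825 kHz.
31.65 kHz mod fs = 0.35 kHz.
0.35 kHz ≤ fs/2 = 7.825 kHz, appears at 0.35 kHz.
0.35 kHz ≤ fs/2 = 7.825 kHz, passes unchanged.
32.65 kHz mod fs = 1.35 kHz.
1.35 kHz ≤ fs/2 = 7.825 kHz, appears at 1.35 kHz.
Distinct values: {0.35 kHz, 1.35 kHz}.

0.35 kHz, 1.35 kHz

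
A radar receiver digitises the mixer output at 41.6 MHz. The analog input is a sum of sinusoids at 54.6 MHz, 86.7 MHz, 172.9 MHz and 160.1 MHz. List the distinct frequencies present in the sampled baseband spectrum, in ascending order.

3.5 MHz, 6.3 MHz, 6.5 MHz, 13 MHz

fs/2 = 20.8 MHz.
54.6 MHz mod fs = 13 MHz.
13 MHz ≤ fs/2 = 20.8 MHz, appears at 13 MHz.
86.7 MHz mod fs = 3.5 MHz.
3.5 MHz ≤ fs/2 = 20.8 MHz, appears at 3.5 MHz.
172.9 MHz mod fs = 6.5 MHz.
6.5 MHz ≤ fs/2 = 20.8 MHz, appears at 6.5 MHz.
160.1 MHz mod fs = 35.3 MHz.
35.3 MHz > fs/2 = 20.8 MHz, folds to fs − 35.3 MHz = 6.3 MHz.
Distinct values: {3.5 MHz, 6.3 MHz, 6.5 MHz, 13 MHz}.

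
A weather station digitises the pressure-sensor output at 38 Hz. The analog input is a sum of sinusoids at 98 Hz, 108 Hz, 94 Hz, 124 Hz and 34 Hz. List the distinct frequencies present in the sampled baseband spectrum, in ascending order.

fs/2 = 19 Hz.
98 Hz mod fs = 22 Hz.
22 Hz > fs/2 = 19 Hz, folds to fs − 22 Hz = 16 Hz.
108 Hz mod fs = 32 Hz.
32 Hz > fs/2 = 19 Hz, folds to fs − 32 Hz = 6 Hz.
94 Hz mod fs = 18 Hz.
18 Hz ≤ fs/2 = 19 Hz, appears at 18 Hz.
124 Hz mod fs = 10 Hz.
10 Hz ≤ fs/2 = 19 Hz, appears at 10 Hz.
34 Hz > fs/2 = 19 Hz, folds to fs − 34 Hz = 4 Hz.
Distinct values: {4 Hz, 6 Hz, 10 Hz, 16 Hz, 18 Hz}.

4 Hz, 6 Hz, 10 Hz, 16 Hz, 18 Hz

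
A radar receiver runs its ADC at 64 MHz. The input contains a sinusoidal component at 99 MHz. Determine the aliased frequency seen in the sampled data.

99 MHz mod fs = 35 MHz.
35 MHz > fs/2 = 32 MHz, folds to fs − 35 MHz = 29 MHz.

29 MHz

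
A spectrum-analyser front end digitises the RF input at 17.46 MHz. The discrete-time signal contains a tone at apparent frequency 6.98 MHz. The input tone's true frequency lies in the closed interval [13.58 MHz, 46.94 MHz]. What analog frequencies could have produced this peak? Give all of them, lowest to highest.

Frequencies that alias to 6.98 MHz are k·fs ± 6.98 MHz for integer k ≥ 0.
k=0: 6.98 MHz.
k=1: 10.48 MHz, 24.44 MHz.
k=2: 27.94 MHz, 41.9 MHz.
k=3: 45.4 MHz, 59.36 MHz.
k=4: 62.86 MHz, 76.82 MHz.
Within [13.58 MHz, 46.94 MHz]: 24.44 MHz, 27.94 MHz, 41.9 MHz, 45.4 MHz.

24.44 MHz, 27.94 MHz, 41.9 MHz, 45.4 MHz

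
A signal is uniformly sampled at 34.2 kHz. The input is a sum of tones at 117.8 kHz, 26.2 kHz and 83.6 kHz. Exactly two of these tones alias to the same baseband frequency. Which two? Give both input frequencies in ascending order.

fs/2 = 17.1 kHz.
117.8 kHz mod fs = 15.2 kHz.
15.2 kHz ≤ fs/2 = 17.1 kHz, appears at 15.2 kHz.
26.2 kHz > fs/2 = 17.1 kHz, folds to fs − 26.2 kHz = 8 kHz.
83.6 kHz mod fs = 15.2 kHz.
15.2 kHz ≤ fs/2 = 17.1 kHz, appears at 15.2 kHz.
83.6 kHz and 117.8 kHz both map to 15.2 kHz.

83.6 kHz, 117.8 kHz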